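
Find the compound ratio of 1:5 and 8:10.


Compound ratio = (1×8) : (5×10)
= 8:50
GCD = 2
= 4:25

4:25


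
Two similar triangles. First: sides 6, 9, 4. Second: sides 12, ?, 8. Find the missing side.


Scale factor = 12/6 = 2
Missing side = 9 × 2
= 18.0

18.0


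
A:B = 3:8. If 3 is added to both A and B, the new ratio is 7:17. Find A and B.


Let A = 3k, B = 8k.
(3k + 3) / (8k + 3) = 7/17
Cross-multiply: 17(3k + 3) = 7(8k + 3)
51k + 51 = 56k + 21
51k - 56k = 21 - 51
-5k = -30
k = -30/-5 = 6
A = 3×6 = 18, B = 8×6 = 48
= A = 18, B = 48

A = 18, B = 48


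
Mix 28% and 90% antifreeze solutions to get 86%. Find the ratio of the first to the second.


Let x parts of 28% mix with y parts of 90%.
28x + 90y = 86(x + y)
28x + 90y = 86x + 86y
x(28 - 86) = y(86 - 90)
x/y = (90 - 86)/(86 - 28) = 4/58
Simplify: 2:29
= 2:29

2:29


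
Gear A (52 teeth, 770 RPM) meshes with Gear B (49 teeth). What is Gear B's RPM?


Gear ratio = 52:49 = 52:49
RPM_B = RPM_A × (teeth_A / teeth_B)
= 770 × (52/49)
= 817.1 RPM

817.1 RPM


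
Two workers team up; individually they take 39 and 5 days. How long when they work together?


Rate of A = 1/39 per day
Rate of B = 1/5 per day
Combined rate = 1/39 + 1/5 = 44/195 ≈ 0.2256 per day
Days = 1 / combined rate = 195/44
≈ 4.43 days

4.43 days


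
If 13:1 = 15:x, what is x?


Cross multiply: 13 × x = 1 × 15
13x = 15
x = 15 / 13
= 1.15

1.15


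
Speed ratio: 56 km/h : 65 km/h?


Ratio = 56:65
GCD = 1
Simplified = 56:65
Time ratio (same distance) = 65:56
Speed ratio = 56:65

56:65


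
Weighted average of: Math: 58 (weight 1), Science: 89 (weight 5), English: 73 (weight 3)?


Numerator = 58×1 + 89×5 + 73×3
= 58 + 445 + 219
= 722
Total weight = 9
Weighted avg = 722/9
= 80.22

80.22


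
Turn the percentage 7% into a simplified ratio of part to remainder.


7% means 7 parts out of 100; remainder = 93
Part : remainder = 7:93
GCD = 1
= 7:93

7:93


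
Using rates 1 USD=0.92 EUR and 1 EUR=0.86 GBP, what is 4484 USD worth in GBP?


Step 1: 4484 USD × 0.92 = 4125.28 EUR
Step 2: 4125.28 EUR × 0.86 = 3547.74 GBP
Implied rate USD→GBP = 0.92 × 0.86 = 0.7912
= 3547.74 GBP

3547.74 GBP


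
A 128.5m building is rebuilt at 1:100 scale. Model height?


Model size = real / scale
= 128.5 / 100
= 1.2850 m

1.2850 m


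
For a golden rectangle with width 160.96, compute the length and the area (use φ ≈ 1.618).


φ = (1 + √5) / 2 ≈ 1.618
Length = width × φ = 160.96 × 1.618 = 260.43328
≈ 260.43
Area = width × length = 160.96 × 260.43328 = 41919.3407488 ≈ 41919.34
= Length: 260.43, Area: 41919.34

Length: 260.43, Area: 41919.34


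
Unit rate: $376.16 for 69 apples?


Unit rate = total / quantity
= 376.16 / 69
= $5.45 per unit

$5.45 per unit


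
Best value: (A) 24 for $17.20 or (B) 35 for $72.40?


Deal A: $17.20/24 = $0.7167/unit
Deal B: $72.40/35 = $2.0686/unit
A is cheaper per unit
= Deal A

Deal A


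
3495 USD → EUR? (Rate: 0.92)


Amount × rate = 3495 × 0.92
= 3215.40 EUR

3215.40 EUR


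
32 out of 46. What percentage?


Percentage = (part / whole) × 100
= (32 / 46) × 100
≈ 69.57%

69.57%


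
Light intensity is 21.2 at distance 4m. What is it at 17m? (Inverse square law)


I₁d₁² = I₂d₂²
I₂ = I₁ × (d₁/d₂)²
= 21.2 × (4/17)²
= 21.2 × 16/289
= 339.2/289
≈ 1.1737

1.1737


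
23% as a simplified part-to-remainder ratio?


23% means 23 parts out of 100; remainder = 77
Part : remainder = 23:77
GCD = 1
= 23:77

23:77


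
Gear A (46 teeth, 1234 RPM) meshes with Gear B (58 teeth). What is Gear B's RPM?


Gear ratio = 46:58 = 23:29
RPM_B = RPM_A × (teeth_A / teeth_B)
= 1234 × (46/58)
= 978.7 RPM

978.7 RPM


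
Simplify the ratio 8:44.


GCD(8, 44) = 4
8/4 : 44/4
= 2:11

2:11


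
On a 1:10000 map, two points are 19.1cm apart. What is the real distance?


Real distance = map distance × scale
= 19.1cm × 10000
= 191000 cm = 1910.0 m
= 1.910 km

1.910 km


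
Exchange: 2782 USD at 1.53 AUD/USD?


Amount × rate = 2782 × 1.53
= 4256.46 AUD

4256.46 AUD


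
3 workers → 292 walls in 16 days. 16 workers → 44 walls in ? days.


Days ∝ work / workers, so d₂ = d₁ × (m₁/m₂) × (w₂/w₁)
Workers factor (inverse): 3/16 = 0.1875
Work factor (direct): 44/292 ≈ 0.1507
d₂ = 16 × 3/16 × 44/292 = (16 × 3 × 44) / (16 × 292) = 2112/4672
≈ 0.45 days

0.45 days


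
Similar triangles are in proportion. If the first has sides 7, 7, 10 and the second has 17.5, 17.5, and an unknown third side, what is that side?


Scale factor = 17.5/7 = 2.5
Missing side = 10 × 2.5
= 25.0

25.0


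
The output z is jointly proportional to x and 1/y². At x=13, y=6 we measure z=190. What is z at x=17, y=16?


z = k·x/y²
Solve for k using the known point: k = z·y²/x = 190×36/13 = 6840/13 ≈ 526.1538
Now evaluate at x=17, y=16:
z = k × 17 / 256 = (6840 × 17) / (13 × 256) = 116280/3328
≈ 34.9399

34.9399


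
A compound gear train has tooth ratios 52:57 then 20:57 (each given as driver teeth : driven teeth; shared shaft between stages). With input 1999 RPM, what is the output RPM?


Stage 1: RPM_B = RPM_A × t_A/t_B = 1999 × 52/57 = 103948/57 ≈ 1823.65
B and C share a shaft → RPM_C = RPM_B
Stage 2: RPM_D = RPM_C × t_C/t_D = RPM_A × (t_A×t_C)/(t_B×t_D)
Overall ratio = (52×20)/(57×57) = 1040/3249
RPM_D = 1999 × 1040/3249 = 2078960/3249
≈ 639.88 RPM

639.88 RPM


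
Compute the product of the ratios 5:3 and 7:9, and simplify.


Compound ratio = (5×7) : (3×9)
= 35:27
GCD = 1
= 35:27

35:27


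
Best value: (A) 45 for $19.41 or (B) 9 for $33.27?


Deal A: $19.41/45 = $0.4313/unit
Deal B: $33.27/9 = $3.6967/unit
A is cheaper per unit
= Deal A

Deal A


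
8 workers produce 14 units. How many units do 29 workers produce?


Direct proportion: y/x = constant
k = 14/8 = 1.7500
y₂ = k × 29 = 14 × 29 / 8 = 406/8
= 50.75

50.75


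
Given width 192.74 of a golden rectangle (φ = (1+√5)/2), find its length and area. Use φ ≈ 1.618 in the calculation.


φ = (1 + √5) / 2 ≈ 1.618
Length = width × φ = 192.74 × 1.618 = 311.85332
≈ 311.85
Area = width × length = 192.74 × 311.85332 = 60106.6088968 ≈ 60106.61
= Length: 311.85, Area: 60106.61

Length: 311.85, Area: 60106.61


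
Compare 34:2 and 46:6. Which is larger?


34/2 = 17.0000
46/6 = 7.6667
17.0000 > 7.6667, so 34:2 is greater
= 34:2

34:2


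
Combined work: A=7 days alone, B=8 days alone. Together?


Rate of A = 1/7 per day
Rate of B = 1/8 per day
Combined rate = 1/7 + 1/8 = 15/56 ≈ 0.2679 per day
Days = 1 / combined rate = 56/15
≈ 3.73 days

3.73 days


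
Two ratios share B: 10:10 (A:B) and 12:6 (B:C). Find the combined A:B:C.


Match B: multiply A:B by 12 → 120:120
Multiply B:C by 10 → 120:60
Combined: 120:120:60
GCD = 60
= 2:2:1

2:2:1


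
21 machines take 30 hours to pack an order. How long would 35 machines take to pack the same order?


Inverse proportion: x × y = constant
k = 21 × 30 = 630
y₂ = k / 35 = 630 / 35
= 18.00

18.00


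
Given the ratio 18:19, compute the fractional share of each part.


Total parts = 18 + 19 = 37
First part: 18/37 = 18/37
Second part: 19/37 = 19/37
= 18/37 and 19/37

18/37 and 19/37


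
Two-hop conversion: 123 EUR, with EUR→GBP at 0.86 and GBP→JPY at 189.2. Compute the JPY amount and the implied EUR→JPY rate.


Step 1: 123 EUR × 0.86 = 105.78 GBP
Step 2: 105.78 GBP × 189.2 = 20013.58 JPY
Implied rate EUR→JPY = 0.86 × 189.2 = 162.7120
= 20013.58 JPY; implied rate 162.7120 JPY/EUR

20013.58 JPY; implied rate 162.7120 JPY/EUR


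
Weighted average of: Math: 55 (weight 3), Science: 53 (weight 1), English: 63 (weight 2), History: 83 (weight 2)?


Numerator = 55×3 + 53×1 + 63×2 + 83×2
= 165 + 53 + 126 + 166
= 510
Total weight = 8
Weighted avg = 510/8
= 63.75

63.75


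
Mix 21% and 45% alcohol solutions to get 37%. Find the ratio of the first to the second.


Let x parts of 21% mix with y parts of 45%.
21x + 45y = 37(x + y)
21x + 45y = 37x + 37y
x(21 - 37) = y(37 - 45)
x/y = (45 - 37)/(37 - 21) = 8/16
Simplify: 1:2
= 1:2

1:2


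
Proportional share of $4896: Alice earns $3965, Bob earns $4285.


Total income = 3965 + 4285 = $8250
Alice: $4896 × 3965/8250 = $2353.05
Bob: $4896 × 4285/8250 = $2542.95
= Alice: $2353.05, Bob: $2542.95

Alice: $2353.05, Bob: $2542.95


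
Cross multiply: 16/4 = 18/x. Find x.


Cross multiply: 16 × x = 4 × 18
16x = 72
x = 72 / 16
= 4.50

4.50


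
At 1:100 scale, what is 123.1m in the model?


Model size = real / scale
= 123.1 / 100
= 1.2310 m

1.2310 m


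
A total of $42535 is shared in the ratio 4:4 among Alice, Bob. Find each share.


Total parts = 4 + 4 = 8
Alice: 42535 × 4/8 = 21267.50
Bob: 42535 × 4/8 = 21267.50
= Alice: $21267.50, Bob: $21267.50

Alice: $21267.50, Bob: $21267.50


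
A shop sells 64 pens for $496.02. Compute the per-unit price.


Unit rate = total / quantity
= 496.02 / 64
= $7.75 per unit

$7.75 per unit


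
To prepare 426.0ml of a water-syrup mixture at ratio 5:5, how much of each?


Total parts = 5 + 5 = 10
water: 426.0 × 5/10 = 213.0ml
syrup: 426.0 × 5/10 = 213.0ml
= 213.0ml and 213.0ml

213.0ml and 213.0ml


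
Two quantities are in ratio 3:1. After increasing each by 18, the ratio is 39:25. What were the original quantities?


Let A = 3k, B = 1k.
(3k + 18) / (1k + 18) = 39/25
Cross-multiply: 25(3k + 18) = 39(1k + 18)
75k + 450 = 39k + 702
75k - 39k = 702 - 450
36k = 252
k = 252/36 = 7
A = 3×7 = 21, B = 1×7 = 7
= A = 21, B = 7

A = 21, B = 7


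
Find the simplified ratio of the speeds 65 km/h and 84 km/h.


Ratio = 65:84
GCD = 1
Simplified = 65:84
Time ratio (same distance) = 84:65
Speed ratio = 65:84

65:84


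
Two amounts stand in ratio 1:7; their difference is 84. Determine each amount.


Let A = 1k, B = 7k.
7k - 1k = 84
6k = 84 → k = 84/6 = 14
A = 1×14 = 14, B = 7×14 = 98
= A = 14, B = 98

A = 14, B = 98


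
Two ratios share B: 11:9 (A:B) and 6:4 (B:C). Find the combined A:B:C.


Match B: multiply A:B by 6 → 66:54
Multiply B:C by 9 → 54:36
Combined: 66:54:36
GCD = 6
= 11:9:6

11:9:6


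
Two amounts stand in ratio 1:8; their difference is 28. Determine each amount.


Let A = 1k, B = 8k.
8k - 1k = 28
7k = 28 → k = 28/7 = 4
A = 1×4 = 4, B = 8×4 = 32
= A = 4, B = 32

A = 4, B = 32


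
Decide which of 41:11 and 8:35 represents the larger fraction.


41/11 = 3.7273
8/35 = 0.2286
3.7273 > 0.2286, so 41:11 is greater
= 41:11

41:11


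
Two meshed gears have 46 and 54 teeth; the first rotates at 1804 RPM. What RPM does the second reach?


Gear ratio = 46:54 = 23:27
RPM_B = RPM_A × (teeth_A / teeth_B)
= 1804 × (46/54)
= 1536.7 RPM

1536.7 RPM


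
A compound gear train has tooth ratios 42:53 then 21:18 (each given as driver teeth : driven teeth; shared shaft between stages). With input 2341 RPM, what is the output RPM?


Stage 1: RPM_B = RPM_A × t_A/t_B = 2341 × 42/53 = 98322/53 ≈ 1855.13
B and C share a shaft → RPM_C = RPM_B
Stage 2: RPM_D = RPM_C × t_C/t_D = RPM_A × (t_A×t_C)/(t_B×t_D)
Overall ratio = (42×21)/(53×18) = 882/954
RPM_D = 2341 × 882/954 = 2064762/954
≈ 2164.32 RPM

2164.32 RPM


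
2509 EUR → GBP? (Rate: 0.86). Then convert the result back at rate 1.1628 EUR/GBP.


Amount × rate = 2509 × 0.86 = 2157.74 GBP
Round-trip: 2157.74 × 1.1628 = 2509.02 EUR
= 2157.74 GBP, then 2509.02 EUR

2157.74 GBP, then 2509.02 EUR


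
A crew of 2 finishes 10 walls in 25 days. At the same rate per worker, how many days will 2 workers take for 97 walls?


Days ∝ work / workers, so d₂ = d₁ × (m₁/m₂) × (w₂/w₁)
Workers factor (inverse): 2/2 = 1.0000
Work factor (direct): 97/10 = 9.7000
d₂ = 25 × 2/2 × 97/10 = (25 × 2 × 97) / (2 × 10) = 4850/20
= 242.50 days

242.50 days


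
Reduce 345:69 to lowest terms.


GCD(345, 69) = 69
345/69 : 69/69
= 5:1

5:1


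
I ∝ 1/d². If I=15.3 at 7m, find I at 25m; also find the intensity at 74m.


I₁d₁² = I₂d₂²
I at 25m = 15.3 × (7/25)² = 15.3 × 49/625 = 749.7/625 ≈ 1.1995
I at 74m = 15.3 × (7/74)² = 15.3 × 49/5476 = 749.7/5476 ≈ 0.1369
= 1.1995 and 0.1369

1.1995 and 0.1369


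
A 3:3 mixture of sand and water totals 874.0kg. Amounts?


Total parts = 3 + 3 = 6
sand: 874.0 × 3/6 = 437.0kg
water: 874.0 × 3/6 = 437.0kg
= 437.0kg and 437.0kg

437.0kg and 437.0kg


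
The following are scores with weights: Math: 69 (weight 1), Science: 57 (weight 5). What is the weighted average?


Numerator = 69×1 + 57×5
= 69 + 285
= 354
Total weight = 6
Weighted avg = 354/6
= 59.00

59.00


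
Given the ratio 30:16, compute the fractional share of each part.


Total parts = 30 + 16 = 46
First part: 30/46 = 15/23
Second part: 16/46 = 8/23
= 15/23 and 8/23

15/23 and 8/23


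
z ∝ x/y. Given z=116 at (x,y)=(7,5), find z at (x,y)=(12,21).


z = k·x/y
Solve for k using the known point: k = z·y/x = 116×5/7 = 580/7 ≈ 82.8571
Now evaluate at x=12, y=21:
z = k × 12 / 21 = (580 × 12) / (7 × 21) = 6960/147
≈ 47.3469

47.3469


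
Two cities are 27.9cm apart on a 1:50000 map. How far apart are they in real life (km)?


Real distance = map distance × scale
= 27.9cm × 50000
= 1395000 cm = 13950.0 m
= 13.950 km

13.950 km


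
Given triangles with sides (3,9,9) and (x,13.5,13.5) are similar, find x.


Scale factor = 13.5/9 = 1.5
Missing side = 3 × 1.5
= 4.5

4.5


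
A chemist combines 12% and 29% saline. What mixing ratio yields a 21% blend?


Let x parts of 12% mix with y parts of 29%.
12x + 29y = 21(x + y)
12x + 29y = 21x + 21y
x(12 - 21) = y(21 - 29)
x/y = (29 - 21)/(21 - 12) = 8/9
Simplify: 8:9
= 8:9

8:9


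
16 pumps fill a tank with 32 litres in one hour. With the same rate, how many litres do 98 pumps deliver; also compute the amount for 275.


Direct proportion: y/x = constant
k = 32/16 = 2.0000
y at x=98: k × 98 = 32 × 98 / 16 = 3136/16 = 196.00
y at x=275: k × 275 = 32 × 275 / 16 = 8800/16 = 550.00
= 196.00 and 550.00

196.00 and 550.00


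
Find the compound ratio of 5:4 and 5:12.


Compound ratio = (5×5) : (4×12)
= 25:48
GCD = 1
= 25:48

25:48


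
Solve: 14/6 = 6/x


Cross multiply: 14 × x = 6 × 6
14x = 36
x = 36 / 14
= 2.57

2.57


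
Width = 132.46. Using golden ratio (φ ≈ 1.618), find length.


φ = (1 + √5) / 2 ≈ 1.618
Length = width × φ = 132.46 × 1.618 = 214.32028
≈ 214.32

214.32


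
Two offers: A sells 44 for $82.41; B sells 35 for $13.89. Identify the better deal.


Deal A: $82.41/44 = $1.8730/unit
Deal B: $13.89/35 = $0.3969/unit
B is cheaper per unit
= Deal B

Deal B


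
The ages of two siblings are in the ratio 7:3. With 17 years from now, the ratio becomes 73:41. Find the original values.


Let A = 7k, B = 3k.
(7k + 17) / (3k + 17) = 73/41
Cross-multiply: 41(7k + 17) = 73(3k + 17)
287k + 697 = 219k + 1241
287k - 219k = 1241 - 697
68k = 544
k = 544/68 = 8
A = 7×8 = 56, B = 3×8 = 24
= A = 56, B = 24

A = 56, B = 24


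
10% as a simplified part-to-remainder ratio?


10% means 10 parts out of 100; remainder = 90
Part : remainder = 10:90
GCD = 10
= 1:9

1:9


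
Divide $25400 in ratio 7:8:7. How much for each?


Total parts = 7 + 8 + 7 = 22
Part 1: 25400 × 7/22 = 8081.82
Part 2: 25400 × 8/22 = 9236.36
Part 3: 25400 × 7/22 = 8081.82
= Part 1: $8081.82, Part 2: $9236.36, Part 3: $8081.82

Part 1: $8081.82, Part 2: $9236.36, Part 3: $8081.82


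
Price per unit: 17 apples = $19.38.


Unit rate = total / quantity
= 19.38 / 17
= $1.14 per unit

$1.14 per unit


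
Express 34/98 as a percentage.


Percentage = (part / whole) × 100
= (34 / 98) × 100
≈ 34.69%

34.69%


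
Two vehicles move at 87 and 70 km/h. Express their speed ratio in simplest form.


Ratio = 87:70
GCD = 1
Simplified = 87:70
Time ratio (same distance) = 70:87
Speed ratio = 87:70

87:70


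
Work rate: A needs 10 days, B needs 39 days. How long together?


Rate of A = 1/10 per day
Rate of B = 1/39 per day
Combined rate = 1/10 + 1/39 = 49/390 ≈ 0.1256 per day
Days = 1 / combined rate = 390/49
≈ 7.96 days

7.96 days


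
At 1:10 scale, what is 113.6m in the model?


Model size = real / scale
= 113.6 / 10
= 11.3600 m

11.3600 m


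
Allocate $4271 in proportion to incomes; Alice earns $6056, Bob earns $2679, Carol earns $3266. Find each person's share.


Total income = 6056 + 2679 + 3266 = $12001
Alice: $4271 × 6056/12001 = $2155.25
Bob: $4271 × 2679/12001 = $953.42
Carol: $4271 × 3266/12001 = $1162.33
= Alice: $2155.25, Bob: $953.42, Carol: $1162.33

Alice: $2155.25, Bob: $953.42, Carol: $1162.33


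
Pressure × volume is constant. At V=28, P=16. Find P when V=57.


Inverse proportion: x × y = constant
k = 28 × 16 = 448
y₂ = k / 57 = 448 / 57
= 7.86

7.86


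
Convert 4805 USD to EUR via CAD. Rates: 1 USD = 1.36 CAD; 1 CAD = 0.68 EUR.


Step 1: 4805 USD × 1.36 = 6534.80 CAD
Step 2: 6534.80 CAD × 0.68 = 4443.66 EUR
Implied rate USD→EUR = 1.36 × 0.68 = 0.9248
= 4443.66 EUR

4443.66 EUR


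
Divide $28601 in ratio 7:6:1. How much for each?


Total parts = 7 + 6 + 1 = 14
Part 1: 28601 × 7/14 = 14300.50
Part 2: 28601 × 6/14 = 12257.57
Part 3: 28601 × 1/14 = 2042.93
= Part 1: $14300.50, Part 2: $12257.57, Part 3: $2042.93

Part 1: $14300.50, Part 2: $12257.57, Part 3: $2042.93


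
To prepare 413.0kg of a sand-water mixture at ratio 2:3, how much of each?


Total parts = 2 + 3 = 5
sand: 413.0 × 2/5 = 165.2kg
water: 413.0 × 3/5 = 247.8kg
= 165.2kg and 247.8kg

165.2kg and 247.8kg


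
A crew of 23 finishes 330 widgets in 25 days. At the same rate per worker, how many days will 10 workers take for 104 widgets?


Days ∝ work / workers, so d₂ = d₁ × (m₁/m₂) × (w₂/w₁)
Workers factor (inverse): 23/10 = 2.3000
Work factor (direct): 104/330 ≈ 0.3152
d₂ = 25 × 23/10 × 104/330 = (25 × 23 × 104) / (10 × 330) = 59800/3300
≈ 18.12 days

18.12 days


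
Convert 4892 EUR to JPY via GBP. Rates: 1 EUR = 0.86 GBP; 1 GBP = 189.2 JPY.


Step 1: 4892 EUR × 0.86 = 4207.12 GBP
Step 2: 4207.12 GBP × 189.2 = 795987.10 JPY
Implied rate EUR→JPY = 0.86 × 189.2 = 162.7120
= 795987.10 JPY

795987.10 JPY


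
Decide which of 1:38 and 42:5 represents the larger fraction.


1/38 = 0.0263
42/5 = 8.4000
0.0263 < 8.4000, so 1:38 is less
= 42:5

42:5


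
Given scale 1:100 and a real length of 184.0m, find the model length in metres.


Model size = real / scale
= 184.0 / 100
= 1.8400 m

1.8400 m


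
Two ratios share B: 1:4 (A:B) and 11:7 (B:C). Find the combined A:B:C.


Match B: multiply A:B by 11 → 11:44
Multiply B:C by 4 → 44:28
Combined: 11:44:28
GCD = 1
= 11:44:28

11:44:28


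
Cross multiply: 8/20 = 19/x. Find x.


Cross multiply: 8 × x = 20 × 19
8x = 380
x = 380 / 8
= 47.50

47.50


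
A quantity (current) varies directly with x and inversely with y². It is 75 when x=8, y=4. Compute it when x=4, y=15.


z = k·x/y²
Solve for k using the known point: k = z·y²/x = 75×16/8 = 1200/8 = 150.0000
Now evaluate at x=4, y=15:
z = k × 4 / 225 = (1200 × 4) / (8 × 225) = 4800/1800
≈ 2.6667

2.6667


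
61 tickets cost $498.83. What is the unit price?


Unit rate = total / quantity
= 498.83 / 61
= $8.18 per unit

$8.18 per unit


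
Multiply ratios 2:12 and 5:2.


Compound ratio = (2×5) : (12×2)
= 10:24
GCD = 2
= 5:12

5:12


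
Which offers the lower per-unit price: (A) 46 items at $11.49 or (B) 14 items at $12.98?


Deal A: $11.49/46 = $0.2498/unit
Deal B: $12.98/14 = $0.9271/unit
A is cheaper per unit
= Deal A

Deal A


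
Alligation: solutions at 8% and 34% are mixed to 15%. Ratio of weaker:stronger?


Let x parts of 8% mix with y parts of 34%.
8x + 34y = 15(x + y)
8x + 34y = 15x + 15y
x(8 - 15) = y(15 - 34)
x/y = (34 - 15)/(15 - 8) = 19/7
Simplify: 19:7
= 19:7

19:7


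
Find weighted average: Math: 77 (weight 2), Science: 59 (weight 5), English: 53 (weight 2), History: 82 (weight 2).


Numerator = 77×2 + 59×5 + 53×2 + 82×2
= 154 + 295 + 106 + 164
= 719
Total weight = 11
Weighted avg = 719/11
= 65.36

65.36


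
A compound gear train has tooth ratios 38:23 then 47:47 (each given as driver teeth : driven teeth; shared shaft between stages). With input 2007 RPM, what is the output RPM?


Stage 1: RPM_B = RPM_A × t_A/t_B = 2007 × 38/23 = 76266/23 ≈ 3315.91
B and C share a shaft → RPM_C = RPM_B
Stage 2: RPM_D = RPM_C × t_C/t_D = RPM_A × (t_A×t_C)/(t_B×t_D)
Overall ratio = (38×47)/(23×47) = 1786/1081
RPM_D = 2007 × 1786/1081 = 3584502/1081
≈ 3315.91 RPM

3315.91 RPM


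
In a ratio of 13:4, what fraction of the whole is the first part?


Total parts = 13 + 4 = 17
First part: 13/17 = 13/17
= 13/17

13/17


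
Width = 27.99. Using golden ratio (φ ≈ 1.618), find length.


φ = (1 + √5) / 2 ≈ 1.618
Length = width × φ = 27.99 × 1.618 = 45.28782
≈ 45.29

45.29


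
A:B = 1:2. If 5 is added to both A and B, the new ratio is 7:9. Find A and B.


Let A = 1k, B = 2k.
(1k + 5) / (2k + 5) = 7/9
Cross-multiply: 9(1k + 5) = 7(2k + 5)
9k + 45 = 14k + 35
9k - 14k = 35 - 45
-5k = -10
k = -10/-5 = 2
A = 1×2 = 2, B = 2×2 = 4
= A = 2, B = 4

A = 2, B = 4


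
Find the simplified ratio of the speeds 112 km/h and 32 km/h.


Ratio = 112:32
GCD = 16
Simplified = 7:2
Time ratio (same distance) = 2:7
Speed ratio = 7:2

7:2


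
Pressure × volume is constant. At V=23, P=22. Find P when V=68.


Inverse proportion: x × y = constant
k = 23 × 22 = 506
y₂ = k / 68 = 506 / 68
= 7.44

7.44


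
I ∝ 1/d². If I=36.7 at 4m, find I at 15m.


I₁d₁² = I₂d₂²
I₂ = I₁ × (d₁/d₂)²
= 36.7 × (4/15)²
= 36.7 × 16/225
= 587.2/225
≈ 2.6098

2.6098


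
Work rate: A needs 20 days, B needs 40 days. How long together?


Rate of A = 1/20 per day
Rate of B = 1/40 per day
Combined rate = 1/20 + 1/40 = 60/800 = 0.0750 per day
Days = 1 / combined rate = 800/60
≈ 13.33 days

13.33 days


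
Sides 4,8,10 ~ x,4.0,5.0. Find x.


Scale factor = 4.0/8 = 0.5
Missing side = 4 × 0.5
= 2.0

2.0


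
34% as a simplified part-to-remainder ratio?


34% means 34 parts out of 100; remainder = 66
Part : remainder = 34:66
GCD = 2
= 17:33

17:33


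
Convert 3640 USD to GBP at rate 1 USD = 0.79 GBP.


Amount × rate = 3640 × 0.79
= 2875.60 GBP

2875.60 GBP


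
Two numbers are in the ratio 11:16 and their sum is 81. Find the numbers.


Let A = 11k, B = 16k.
11k + 16k = 81
27k = 81 → k = 81/27 = 3
A = 11×3 = 33, B = 16×3 = 48
= A = 33, B = 48

A = 33, B = 48


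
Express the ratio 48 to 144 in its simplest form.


GCD(48, 144) = 48
48/48 : 144/48
= 1:3

1:3


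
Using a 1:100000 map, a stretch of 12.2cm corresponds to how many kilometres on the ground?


Real distance = map distance × scale
= 12.2cm × 100000
= 1220000 cm = 12200.0 m
= 12.200 km

12.200 km


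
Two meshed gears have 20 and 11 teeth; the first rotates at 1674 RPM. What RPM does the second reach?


Gear ratio = 20:11 = 20:11
RPM_B = RPM_A × (teeth_A / teeth_B)
= 1674 × (20/11)
= 3043.6 RPM

3043.6 RPM


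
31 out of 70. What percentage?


Percentage = (part / whole) × 100
= (31 / 70) × 100
≈ 44.29%

44.29%


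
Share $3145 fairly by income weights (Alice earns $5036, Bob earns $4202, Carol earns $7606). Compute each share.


Total income = 5036 + 4202 + 7606 = $16844
Alice: $3145 × 5036/16844 = $940.29
Bob: $3145 × 4202/16844 = $784.57
Carol: $3145 × 7606/16844 = $1420.14
= Alice: $940.29, Bob: $784.57, Carol: $1420.14

Alice: $940.29, Bob: $784.57, Carol: $1420.14


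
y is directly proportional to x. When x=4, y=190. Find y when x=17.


Direct proportion: y/x = constant
k = 190/4 = 47.5000
y₂ = k × 17 = 190 × 17 / 4 = 3230/4
= 807.50

807.50


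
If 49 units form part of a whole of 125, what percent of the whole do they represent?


Percentage = (part / whole) × 100
= (49 / 125) × 100
= 39.20%

39.20%


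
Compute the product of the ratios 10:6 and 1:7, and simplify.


Compound ratio = (10×1) : (6×7)
= 10:42
GCD = 2
= 5:21

5:21


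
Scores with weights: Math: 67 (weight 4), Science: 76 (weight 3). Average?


Numerator = 67×4 + 76×3
= 268 + 228
= 496
Total weight = 7
Weighted avg = 496/7
= 70.86

70.86


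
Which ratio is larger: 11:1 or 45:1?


11/1 = 11.0000
45/1 = 45.0000
11.0000 < 45.0000, so 11:1 is less
= 45:1

45:1


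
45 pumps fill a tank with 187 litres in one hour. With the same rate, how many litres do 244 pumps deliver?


Direct proportion: y/x = constant
k = 187/45 ≈ 4.1556
y₂ = k × 244 = 187 × 244 / 45 = 45628/45
≈ 1013.96

1013.96


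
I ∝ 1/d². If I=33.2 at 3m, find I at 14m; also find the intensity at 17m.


I₁d₁² = I₂d₂²
I at 14m = 33.2 × (3/14)² = 33.2 × 9/196 = 298.8/196 ≈ 1.5245
I at 17m = 33.2 × (3/17)² = 33.2 × 9/289 = 298.8/289 ≈ 1.0339
= 1.5245 and 1.0339

1.5245 and 1.0339


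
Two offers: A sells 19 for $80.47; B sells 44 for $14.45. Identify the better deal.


Deal A: $80.47/19 = $4.2353/unit
Deal B: $14.45/44 = $0.3284/unit
B is cheaper per unit
= Deal B

Deal B


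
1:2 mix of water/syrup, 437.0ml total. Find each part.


Total parts = 1 + 2 = 3
water: 437.0 × 1/3 = 145.7ml
syrup: 437.0 × 2/3 = 291.3ml
= 145.7ml and 291.3ml

145.7ml and 291.3ml


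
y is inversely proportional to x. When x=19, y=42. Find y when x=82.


Inverse proportion: x × y = constant
k = 19 × 42 = 798
y₂ = k / 82 = 798 / 82
= 9.73

9.73


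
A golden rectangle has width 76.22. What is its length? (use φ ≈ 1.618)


φ = (1 + √5) / 2 ≈ 1.618
Length = width × φ = 76.22 × 1.618 = 123.32396
≈ 123.32

123.32


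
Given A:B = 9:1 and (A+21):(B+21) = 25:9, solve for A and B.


Let A = 9k, B = 1k.
(9k + 21) / (1k + 21) = 25/9
Cross-multiply: 9(9k + 21) = 25(1k + 21)
81k + 189 = 25k + 525
81k - 25k = 525 - 189
56k = 336
k = 336/56 = 6
A = 9×6 = 54, B = 1×6 = 6
= A = 54, B = 6

A = 54, B = 6


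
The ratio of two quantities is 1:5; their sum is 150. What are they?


Let A = 1k, B = 5k.
1k + 5k = 150
6k = 150 → k = 150/6 = 25
A = 1×25 = 25, B = 5×25 = 125
= A = 25, B = 125

A = 25, B = 125


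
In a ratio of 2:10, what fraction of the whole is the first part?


Total parts = 2 + 10 = 12
First part: 2/12 = 1/6
= 1/6

1/6


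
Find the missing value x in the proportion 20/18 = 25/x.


Cross multiply: 20 × x = 18 × 25
20x = 450
x = 450 / 20
= 22.50

22.50


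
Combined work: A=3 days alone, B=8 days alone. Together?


Rate of A = 1/3 per day
Rate of B = 1/8 per day
Combined rate = 1/3 + 1/8 = 11/24 ≈ 0.4583 per day
Days = 1 / combined rate = 24/11
≈ 2.18 days

2.18 days


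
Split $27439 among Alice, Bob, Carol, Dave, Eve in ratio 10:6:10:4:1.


Total parts = 10 + 6 + 10 + 4 + 1 = 31
Alice: 27439 × 10/31 = 8851.29
Bob: 27439 × 6/31 = 5310.77
Carol: 27439 × 10/31 = 8851.29
Dave: 27439 × 4/31 = 3540.52
Eve: 27439 × 1/31 = 885.13
= Alice: $8851.29, Bob: $5310.77, Carol: $8851.29, Dave: $3540.52, Eve: $885.13

Alice: $8851.29, Bob: $5310.77, Carol: $8851.29, Dave: $3540.52, Eve: $885.13


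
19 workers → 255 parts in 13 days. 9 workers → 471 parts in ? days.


Days ∝ work / workers, so d₂ = d₁ × (m₁/m₂) × (w₂/w₁)
Workers factor (inverse): 19/9 ≈ 2.1111
Work factor (direct): 471/255 ≈ 1.8471
d₂ = 13 × 19/9 × 471/255 = (13 × 19 × 471) / (9 × 255) = 116337/2295
≈ 50.69 days

50.69 days


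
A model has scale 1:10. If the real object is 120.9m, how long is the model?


Model size = real / scale
= 120.9 / 10
= 12.0900 m

12.0900 m


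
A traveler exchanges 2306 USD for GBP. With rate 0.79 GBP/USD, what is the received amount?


Amount × rate = 2306 × 0.79
= 1821.74 GBP

1821.74 GBP


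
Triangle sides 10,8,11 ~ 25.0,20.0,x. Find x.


Scale factor = 25.0/10 = 2.5
Missing side = 11 × 2.5
= 27.5

27.5


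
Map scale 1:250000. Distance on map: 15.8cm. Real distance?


Real distance = map distance × scale
= 15.8cm × 250000
= 3950000 cm = 39500.0 m
= 39.500 km

39.500 km


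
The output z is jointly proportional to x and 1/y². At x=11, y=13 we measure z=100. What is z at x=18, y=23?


z = k·x/y²
Solve for k using the known point: k = z·y²/x = 100×169/11 = 16900/11 ≈ 1536.3636
Now evaluate at x=18, y=23:
z = k × 18 / 529 = (16900 × 18) / (11 × 529) = 304200/5819
≈ 52.2770

52.2770


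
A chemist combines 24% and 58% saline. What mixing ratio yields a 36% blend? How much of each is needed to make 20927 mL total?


Let x parts of 24% mix with y parts of 58%.
24x + 58y = 36(x + y)
24x + 58y = 36x + 36y
x(24 - 36) = y(36 - 58)
x/y = (58 - 36)/(36 - 24) = 22/12
Simplify: 11:6
Total parts = 17; one part = 20927/17 = 1231.00 mL
24% solution: 11×1231.00 = 13541.00 mL
58% solution: 6×1231.00 = 7386.00 mL
= ratio 11:6; 13541.00 mL and 7386.00 mL

ratio 11:6; 13541.00 mL and 7386.00 mL


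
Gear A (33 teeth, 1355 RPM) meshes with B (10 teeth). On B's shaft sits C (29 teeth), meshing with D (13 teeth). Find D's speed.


Stage 1: RPM_B = RPM_A × t_A/t_B = 1355 × 33/10 = 44715/10 = 4471.50
B and C share a shaft → RPM_C = RPM_B
Stage 2: RPM_D = RPM_C × t_C/t_D = RPM_A × (t_A×t_C)/(t_B×t_D)
Overall ratio = (33×29)/(10×13) = 957/130
RPM_D = 1355 × 957/130 = 1296735/130
≈ 9974.88 RPM

9974.88 RPM


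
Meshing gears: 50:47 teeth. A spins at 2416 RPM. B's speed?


Gear ratio = 50:47 = 50:47
RPM_B = RPM_A × (teeth_A / teeth_B)
= 2416 × (50/47)
= 2570.2 RPM

2570.2 RPM


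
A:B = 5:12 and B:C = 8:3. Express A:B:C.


Match B: multiply A:B by 8 → 40:96
Multiply B:C by 12 → 96:36
Combined: 40:96:36
GCD = 4
= 10:24:9

10:24:9


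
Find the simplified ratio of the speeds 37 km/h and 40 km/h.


Ratio = 37:40
GCD = 1
Simplified = 37:40
Time ratio (same distance) = 40:37
Speed ratio = 37:40

37:40


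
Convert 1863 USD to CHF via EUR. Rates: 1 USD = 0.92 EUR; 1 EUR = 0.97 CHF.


Step 1: 1863 USD × 0.92 = 1713.96 EUR
Step 2: 1713.96 EUR × 0.97 = 1662.54 CHF
Implied rate USD→CHF = 0.92 × 0.97 = 0.8924
= 1662.54 CHF

1662.54 CHF


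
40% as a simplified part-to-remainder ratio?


40% means 40 parts out of 100; remainder = 60
Part : remainder = 40:60
GCD = 20
= 2:3

2:3


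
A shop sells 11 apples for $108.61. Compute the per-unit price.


Unit rate = total / quantity
= 108.61 / 11
= $9.87 per unit

$9.87 per unit


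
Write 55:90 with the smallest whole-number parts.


GCD(55, 90) = 5
55/5 : 90/5
= 11:18

11:18


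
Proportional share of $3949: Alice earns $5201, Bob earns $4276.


Total income = 5201 + 4276 = $9477
Alice: $3949 × 5201/9477 = $2167.22
Bob: $3949 × 4276/9477 = $1781.78
= Alice: $2167.22, Bob: $1781.78

Alice: $2167.22, Bob: $1781.78


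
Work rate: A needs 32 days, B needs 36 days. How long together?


Rate of A = 1/32 per day
Rate of B = 1/36 per day
Combined rate = 1/32 + 1/36 = 68/1152 ≈ 0.0590 per day
Days = 1 / combined rate = 1152/68
≈ 16.94 days

16.94 days


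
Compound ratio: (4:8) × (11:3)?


Compound ratio = (4×11) : (8×3)
= 44:24
GCD = 4
= 11:6

11:6


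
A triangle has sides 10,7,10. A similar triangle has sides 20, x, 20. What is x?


Scale factor = 20/10 = 2
Missing side = 7 × 2
= 14.0

14.0


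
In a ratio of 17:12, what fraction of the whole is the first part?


Total parts = 17 + 12 = 29
First part: 17/29 = 17/29
= 17/29

17/29


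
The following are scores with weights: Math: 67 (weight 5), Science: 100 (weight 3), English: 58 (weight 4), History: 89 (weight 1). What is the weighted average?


Numerator = 67×5 + 100×3 + 58×4 + 89×1
= 335 + 300 + 232 + 89
= 956
Total weight = 13
Weighted avg = 956/13
= 73.54

73.54


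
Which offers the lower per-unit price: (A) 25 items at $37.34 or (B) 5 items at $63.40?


Deal A: $37.34/25 = $1.4936/unit
Deal B: $63.40/5 = $12.6800/unit
A is cheaper per unit
= Deal A

Deal A


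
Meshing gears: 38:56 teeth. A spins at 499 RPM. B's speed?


Gear ratio = 38:56 = 19:28
RPM_B = RPM_A × (teeth_A / teeth_B)
= 499 × (38/56)
= 338.6 RPM

338.6 RPM


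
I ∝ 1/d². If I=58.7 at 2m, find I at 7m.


I₁d₁² = I₂d₂²
I₂ = I₁ × (d₁/d₂)²
= 58.7 × (2/7)²
= 58.7 × 4/49
= 234.8/49
≈ 4.7918

4.7918


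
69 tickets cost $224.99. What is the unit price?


Unit rate = total / quantity
= 224.99 / 69
= $3.26 per unit

$3.26 per unit


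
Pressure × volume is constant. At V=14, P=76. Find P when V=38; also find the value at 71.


Inverse proportion: x × y = constant
k = 14 × 76 = 1064
At x=38: k/38 = 28.00
At x=71: k/71 = 14.99
= 28.00 and 14.99

28.00 and 14.99


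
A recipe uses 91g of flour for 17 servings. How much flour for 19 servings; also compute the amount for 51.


Direct proportion: y/x = constant
k = 91/17 ≈ 5.3529
y at x=19: k × 19 = 91 × 19 / 17 = 1729/17 ≈ 101.71
y at x=51: k × 51 = 91 × 51 / 17 = 4641/17 = 273.00
= 101.71 and 273.00

101.71 and 273.00


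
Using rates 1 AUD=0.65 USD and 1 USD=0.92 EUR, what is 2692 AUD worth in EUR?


Step 1: 2692 AUD × 0.65 = 1749.80 USD
Step 2: 1749.80 USD × 0.92 = 1609.82 EUR
Implied rate AUD→EUR = 0.65 × 0.92 = 0.5980
= 1609.82 EUR

1609.82 EUR


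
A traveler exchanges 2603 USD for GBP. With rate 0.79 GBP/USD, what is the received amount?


Amount × rate = 2603 × 0.79
= 2056.37 GBP

2056.37 GBP


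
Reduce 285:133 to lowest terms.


GCD(285, 133) = 19
285/19 : 133/19
= 15:7

15:7


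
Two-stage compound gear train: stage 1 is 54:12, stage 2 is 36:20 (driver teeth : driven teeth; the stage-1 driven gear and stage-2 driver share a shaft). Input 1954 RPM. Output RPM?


Stage 1: RPM_B = RPM_A × t_A/t_B = 1954 × 54/12 = 105516/12 = 8793.00
B and C share a shaft → RPM_C = RPM_B
Stage 2: RPM_D = RPM_C × t_C/t_D = RPM_A × (t_A×t_C)/(t_B×t_D)
Overall ratio = (54×36)/(12×20) = 1944/240
RPM_D = 1954 × 1944/240 = 3798576/240
= 15827.40 RPM

15827.40 RPM


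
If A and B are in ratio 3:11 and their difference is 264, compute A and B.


Let A = 3k, B = 11k.
11k - 3k = 264
8k = 264 → k = 264/8 = 33
A = 3×33 = 99, B = 11×33 = 363
= A = 99, B = 363

A = 99, B = 363


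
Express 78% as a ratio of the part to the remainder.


78% means 78 parts out of 100; remainder = 22
Part : remainder = 78:22
GCD = 2
= 39:11

39:11


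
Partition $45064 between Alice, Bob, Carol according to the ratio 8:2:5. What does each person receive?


Total parts = 8 + 2 + 5 = 15
Alice: 45064 × 8/15 = 24034.13
Bob: 45064 × 2/15 = 6008.53
Carol: 45064 × 5/15 = 15021.33
= Alice: $24034.13, Bob: $6008.53, Carol: $15021.33

Alice: $24034.13, Bob: $6008.53, Carol: $15021.33


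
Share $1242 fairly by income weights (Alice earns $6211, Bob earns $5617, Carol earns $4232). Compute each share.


Total income = 6211 + 5617 + 4232 = $16060
Alice: $1242 × 6211/16060 = $480.33
Bob: $1242 × 5617/16060 = $434.39
Carol: $1242 × 4232/16060 = $327.28
= Alice: $480.33, Bob: $434.39, Carol: $327.28

Alice: $480.33, Bob: $434.39, Carol: $327.28


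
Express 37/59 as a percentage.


Percentage = (part / whole) × 100
= (37 / 59) × 100
≈ 62.71%

62.71%


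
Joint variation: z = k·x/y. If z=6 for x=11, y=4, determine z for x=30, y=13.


z = k·x/y
Solve for k using the known point: k = z·y/x = 6×4/11 = 24/11 ≈ 2.1818
Now evaluate at x=30, y=13:
z = k × 30 / 13 = (24 × 30) / (11 × 13) = 720/143
≈ 5.0350

5.0350


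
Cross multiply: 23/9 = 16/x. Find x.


Cross multiply: 23 × x = 9 × 16
23x = 144
x = 144 / 23
= 6.26

6.26


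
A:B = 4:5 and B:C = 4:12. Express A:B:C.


Match B: multiply A:B by 4 → 16:20
Multiply B:C by 5 → 20:60
Combined: 16:20:60
GCD = 4
= 4:5:15

4:5:15


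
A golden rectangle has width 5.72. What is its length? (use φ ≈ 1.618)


φ = (1 + √5) / 2 ≈ 1.618
Length = width × φ = 5.72 × 1.618 = 9.25496
≈ 9.25

9.25


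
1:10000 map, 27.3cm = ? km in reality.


Real distance = map distance × scale
= 27.3cm × 10000
= 273000 cm = 2730.0 m
= 2.730 km

2.730 km


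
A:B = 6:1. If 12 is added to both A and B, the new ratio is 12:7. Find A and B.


Let A = 6k, B = 1k.
(6k + 12) / (1k + 12) = 12/7
Cross-multiply: 7(6k + 12) = 12(1k + 12)
42k + 84 = 12k + 144
42k - 12k = 144 - 84
30k = 60
k = 60/30 = 2
A = 6×2 = 12, B = 1×2 = 2
= A = 12, B = 2

A = 12, B = 2


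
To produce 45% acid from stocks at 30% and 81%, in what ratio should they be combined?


Let x parts of 30% mix with y parts of 81%.
30x + 81y = 45(x + y)
30x + 81y = 45x + 45y
x(30 - 45) = y(45 - 81)
x/y = (81 - 45)/(45 - 30) = 36/15
Simplify: 12:5
= 12:5

12:5


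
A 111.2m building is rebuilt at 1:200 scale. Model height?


Model size = real / scale
= 111.2 / 200
= 0.5560 m

0.5560 m


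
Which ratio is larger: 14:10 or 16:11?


14/10 = 1.4000
16/11 = 1.4545
1.4000 < 1.4545, so 14:10 is less
= 16:11

16:11


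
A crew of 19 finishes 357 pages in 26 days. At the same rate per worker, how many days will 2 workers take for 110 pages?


Days ∝ work / workers, so d₂ = d₁ × (m₁/m₂) × (w₂/w₁)
Workers factor (inverse): 19/2 = 9.5000
Work factor (direct): 110/357 ≈ 0.3081
d₂ = 26 × 19/2 × 110/357 = (26 × 19 × 110) / (2 × 357) = 54340/714
≈ 76.11 days

76.11 days


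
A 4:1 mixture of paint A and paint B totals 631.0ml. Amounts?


Total parts = 4 + 1 = 5
paint A: 631.0 × 4/5 = 504.8ml
paint B: 631.0 × 1/5 = 126.2ml
= 504.8ml and 126.2ml

504.8ml and 126.2ml


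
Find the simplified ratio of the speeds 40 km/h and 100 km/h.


Ratio = 40:100
GCD = 20
Simplified = 2:5
Time ratio (same distance) = 5:2
Speed ratio = 2:5

2:5


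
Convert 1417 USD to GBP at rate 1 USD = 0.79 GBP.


Amount × rate = 1417 × 0.79
= 1119.43 GBP

1119.43 GBP


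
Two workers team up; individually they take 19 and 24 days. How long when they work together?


Rate of A = 1/19 per day
Rate of B = 1/24 per day
Combined rate = 1/19 + 1/24 = 43/456 ≈ 0.0943 per day
Days = 1 / combined rate = 456/43
≈ 10.60 days

10.60 days


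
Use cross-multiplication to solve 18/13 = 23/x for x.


Cross multiply: 18 × x = 13 × 23
18x = 299
x = 299 / 18
= 16.61

16.61


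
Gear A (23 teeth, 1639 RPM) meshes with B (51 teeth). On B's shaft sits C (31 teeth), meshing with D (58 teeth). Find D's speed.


Stage 1: RPM_B = RPM_A × t_A/t_B = 1639 × 23/51 = 37697/51 ≈ 739.16
B and C share a shaft → RPM_C = RPM_B
Stage 2: RPM_D = RPM_C × t_C/t_D = RPM_A × (t_A×t_C)/(t_B×t_D)
Overall ratio = (23×31)/(51×58) = 713/2958
RPM_D = 1639 × 713/2958 = 1168607/2958
≈ 395.07 RPM

395.07 RPM


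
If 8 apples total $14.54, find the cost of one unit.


Unit rate = total / quantity
= 14.54 / 8
= $1.82 per unit

$1.82 per unit


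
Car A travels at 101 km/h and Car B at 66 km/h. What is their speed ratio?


Ratio = 101:66
GCD = 1
Simplified = 101:66
Time ratio (same distance) = 66:101
Speed ratio = 101:66

101:66


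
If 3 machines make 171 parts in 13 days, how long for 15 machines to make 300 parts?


Days ∝ work / workers, so d₂ = d₁ × (m₁/m₂) × (w₂/w₁)
Workers factor (inverse): 3/15 = 0.2000
Work factor (direct): 300/171 ≈ 1.7544
d₂ = 13 × 3/15 × 300/171 = (13 × 3 × 300) / (15 × 171) = 11700/2565
≈ 4.56 days

4.56 days


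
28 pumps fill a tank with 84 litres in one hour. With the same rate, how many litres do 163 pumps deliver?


Direct proportion: y/x = constant
k = 84/28 = 3.0000
y₂ = k × 163 = 84 × 163 / 28 = 13692/28
= 489.00

489.00
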